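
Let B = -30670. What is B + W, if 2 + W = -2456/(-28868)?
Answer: -221359210/7217 ≈ -30672.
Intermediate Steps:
W = -13820/7217 (W = -2 - 2456/(-28868) = -2 - 2456*(-1/28868) = -2 + 614/7217 = -13820/7217 ≈ -1.9149)
B + W = -30670 - 13820/7217 = -221359210/7217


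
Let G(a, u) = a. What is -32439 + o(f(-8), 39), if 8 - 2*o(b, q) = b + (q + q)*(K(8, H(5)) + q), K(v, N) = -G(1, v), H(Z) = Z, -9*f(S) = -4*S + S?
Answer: -101747/3 ≈ -33916.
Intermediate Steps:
f(S) = S/3 (f(S) = -(-4*S + S)/9 = -(-1)*S/3 = S/3)
K(v, N) = -1 (K(v, N) = -1*1 = -1)
o(b, q) = 4 - b/2 - q*(-1 + q) (o(b, q) = 4 - (b + (q + q)*(-1 + q))/2 = 4 - (b + (2*q)*(-1 + q))/2 = 4 - (b + 2*q*(-1 + q))/2 = 4 + (-b/2 - q*(-1 + q)) = 4 - b/2 - q*(-1 + q))
-32439 + o(f(-8), 39) = -32439 + (4 + 39 - 1*39² - (-8)/6) = -32439 + (4 + 39 - 1*1521 - ½*(-8/3)) = -32439 + (4 + 39 - 1521 + 4/3) = -32439 - 4430/3 = -101747/3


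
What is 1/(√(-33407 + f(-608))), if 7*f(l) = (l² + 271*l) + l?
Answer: -I*√4223/4223 ≈ -0.015388*I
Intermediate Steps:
f(l) = l²/7 + 272*l/7 (f(l) = ((l² + 271*l) + l)/7 = (l² + 272*l)/7 = l²/7 + 272*l/7)
1/(√(-33407 + f(-608))) = 1/(√(-33407 + (⅐)*(-608)*(272 - 608))) = 1/(√(-33407 + (⅐)*(-608)*(-336))) = 1/(√(-33407 + 29184)) = 1/(√(-4223)) = 1/(I*√4223) = -I*√4223/4223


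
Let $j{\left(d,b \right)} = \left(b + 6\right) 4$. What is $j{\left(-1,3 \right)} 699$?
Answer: $25164$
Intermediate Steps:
$j{\left(d,b \right)} = 24 + 4 b$ ($j{\left(d,b \right)} = \left(6 + b\right) 4 = 24 + 4 b$)
$j{\left(-1,3 \right)} 699 = \left(24 + 4 \cdot 3\right) 699 = \left(24 + 12\right) 699 = 36 \cdot 699 = 25164$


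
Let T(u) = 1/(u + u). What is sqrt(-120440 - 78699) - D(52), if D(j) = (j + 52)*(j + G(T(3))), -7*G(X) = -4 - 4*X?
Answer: -16432/3 + I*sqrt(199139) ≈ -5477.3 + 446.25*I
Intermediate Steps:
T(u) = 1/(2*u)
G(X) = 4/7 + 4*X/7 (G(X) = -(-4 - 4*X)/7 = 4/7 + 4*X/7)
D(j) = (52 + j)*(2/3 + j) (D(j) = (j + 52)*(j + (4/7 + 4*((1/2)/3)/7)) = (52 + j)*(j + (4/7 + 4*((1/2)*(1/3))/7)) = (52 + j)*(j + (4/7 + (4/7)*(1/6))) = (52 + j)*(j + (4/7 + 2/21)) = (52 + j)*(j + 2/3) = (52 + j)*(2/3 + j))
sqrt(-120440 - 78699) - D(52) = sqrt(-120440 - 78699) - (104/3 + 52**2 + (158/3)*52) = sqrt(-199139) - (104/3 + 2704 + 8216/3) = I*sqrt(199139) - 1*16432/3 = I*sqrt(199139) - 16432/3 = -16432/3 + I*sqrt(199139)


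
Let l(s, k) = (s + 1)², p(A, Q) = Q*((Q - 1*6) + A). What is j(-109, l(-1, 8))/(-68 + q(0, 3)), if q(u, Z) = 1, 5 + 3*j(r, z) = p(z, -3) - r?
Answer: -131/201 ≈ -0.65174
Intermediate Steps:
p(A, Q) = Q*(-6 + A + Q) (p(A, Q) = Q*((Q - 6) + A) = Q*((-6 + Q) + A) = Q*(-6 + A + Q))
l(s, k) = (1 + s)²
j(r, z) = 22/3 - z - r/3 (j(r, z) = -5/3 + (-3*(-6 + z - 3) - r)/3 = -5/3 + (-3*(-9 + z) - r)/3 = -5/3 + ((27 - 3*z) - r)/3 = -5/3 + (27 - r - 3*z)/3 = -5/3 + (9 - z - r/3) = 22/3 - z - r/3)
j(-109, l(-1, 8))/(-68 + q(0, 3)) = (22/3 - (1 - 1)² - ⅓*(-109))/(-68 + 1) = (22/3 - 1*0² + 109/3)/(-67) = -(22/3 - 1*0 + 109/3)/67 = -(22/3 + 0 + 109/3)/67 = -1/67*131/3 = -131/201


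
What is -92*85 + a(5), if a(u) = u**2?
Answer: -7795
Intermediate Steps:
-92*85 + a(5) = -92*85 + 5**2 = -7820 + 25 = -7795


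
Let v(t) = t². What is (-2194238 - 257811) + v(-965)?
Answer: -1520824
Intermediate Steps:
(-2194238 - 257811) + v(-965) = (-2194238 - 257811) + (-965)² = -2452049 + 931225 = -1520824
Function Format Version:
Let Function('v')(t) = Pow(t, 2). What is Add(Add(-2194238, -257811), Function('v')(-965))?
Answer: -1520824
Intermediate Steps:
Add(Add(-2194238, -257811), Function('v')(-965)) = Add(Add(-2194238, -257811), Pow(-965, 2)) = Add(-2452049, 931225) = -1520824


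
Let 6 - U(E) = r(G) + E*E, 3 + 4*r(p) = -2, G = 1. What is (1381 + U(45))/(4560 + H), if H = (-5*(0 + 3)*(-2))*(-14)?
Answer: -283/1840 ≈ -0.15380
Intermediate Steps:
r(p) = -5/4 (r(p) = -¾ + (¼)*(-2) = -¾ - ½ = -5/4)
U(E) = 29/4 - E² (U(E) = 6 - (-5/4 + E*E) = 6 - (-5/4 + E²) = 6 + (5/4 - E²) = 29/4 - E²)
H = -420 (H = (-5*3*(-2))*(-14) = -15*(-2)*(-14) = 30*(-14) = -420)
(1381 + U(45))/(4560 + H) = (1381 + (29/4 - 1*45²))/(4560 - 420) = (1381 + (29/4 - 1*2025))/4140 = (1381 + (29/4 - 2025))*(1/4140) = (1381 - 8071/4)*(1/4140) = -2547/4*1/4140 = -283/1840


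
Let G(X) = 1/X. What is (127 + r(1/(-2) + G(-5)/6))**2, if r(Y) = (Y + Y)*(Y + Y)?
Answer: 831226561/50625 ≈ 16419.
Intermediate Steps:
r(Y) = 4*Y**2 (r(Y) = (2*Y)*(2*Y) = 4*Y**2)
(127 + r(1/(-2) + G(-5)/6))**2 = (127 + 4*(1/(-2) + 1/(-5*6))**2)**2 = (127 + 4*(1*(-1/2) - 1/5*1/6)**2)**2 = (127 + 4*(-1/2 - 1/30)**2)**2 = (127 + 4*(-8/15)**2)**2 = (127 + 4*(64/225))**2 = (127 + 256/225)**2 = (28831/225)**2 = 831226561/50625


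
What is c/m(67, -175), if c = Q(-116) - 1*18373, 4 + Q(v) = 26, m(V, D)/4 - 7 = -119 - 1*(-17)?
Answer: 18351/380 ≈ 48.292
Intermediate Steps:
m(V, D) = -380 (m(V, D) = 28 + 4*(-119 - 1*(-17)) = 28 + 4*(-119 + 17) = 28 + 4*(-102) = 28 - 408 = -380)
Q(v) = 22 (Q(v) = -4 + 26 = 22)
c = -18351 (c = 22 - 1*18373 = 22 - 18373 = -18351)
c/m(67, -175) = -18351/(-380) = -18351*(-1/380) = 18351/380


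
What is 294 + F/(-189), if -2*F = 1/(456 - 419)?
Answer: 4111885/13986 ≈ 294.00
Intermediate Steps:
F = -1/74 (F = -1/(2*(456 - 419)) = -½/37 = -½*1/37 = -1/74 ≈ -0.013514)
294 + F/(-189) = 294 - 1/74/(-189) = 294 - 1/74*(-1/189) = 294 + 1/13986 = 4111885/13986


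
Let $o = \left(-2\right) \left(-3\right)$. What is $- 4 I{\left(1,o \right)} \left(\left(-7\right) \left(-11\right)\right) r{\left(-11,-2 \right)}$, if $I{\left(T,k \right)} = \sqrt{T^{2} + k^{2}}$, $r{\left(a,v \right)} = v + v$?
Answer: $1232 \sqrt{37} \approx 7494.0$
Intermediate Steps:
$r{\left(a,v \right)} = 2 v$
$o = 6$
$- 4 I{\left(1,o \right)} \left(\left(-7\right) \left(-11\right)\right) r{\left(-11,-2 \right)} = - 4 \sqrt{1^{2} + 6^{2}} \left(\left(-7\right) \left(-11\right)\right) 2 \left(-2\right) = - 4 \sqrt{1 + 36} \cdot 77 \left(-4\right) = - 4 \sqrt{37} \cdot 77 \left(-4\right) = - 308 \sqrt{37} \left(-4\right) = 1232 \sqrt{37}$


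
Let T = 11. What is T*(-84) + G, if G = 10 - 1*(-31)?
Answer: -883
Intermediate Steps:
G = 41 (G = 10 + 31 = 41)
T*(-84) + G = 11*(-84) + 41 = -924 + 41 = -883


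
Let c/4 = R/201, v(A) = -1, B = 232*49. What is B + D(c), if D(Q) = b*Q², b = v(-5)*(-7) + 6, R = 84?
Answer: 51194024/4489 ≈ 11404.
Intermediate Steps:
B = 11368
c = 112/67 (c = 4*(84/201) = 4*(84*(1/201)) = 4*(28/67) = 112/67 ≈ 1.6716)
b = 13 (b = -1*(-7) + 6 = 7 + 6 = 13)
D(Q) = 13*Q²
B + D(c) = 11368 + 13*(112/67)² = 11368 + 13*(12544/4489) = 11368 + 163072/4489 = 51194024/4489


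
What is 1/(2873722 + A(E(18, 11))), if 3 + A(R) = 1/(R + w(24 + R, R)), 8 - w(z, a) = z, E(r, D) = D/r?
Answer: 16/45979503 ≈ 3.4798e-7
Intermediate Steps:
w(z, a) = 8 - z
A(R) = -49/16 (A(R) = -3 + 1/(R + (8 - (24 + R))) = -3 + 1/(R + (8 + (-24 - R))) = -3 + 1/(R + (-16 - R)) = -3 + 1/(-16) = -3 - 1/16 = -49/16)
1/(2873722 + A(E(18, 11))) = 1/(2873722 - 49/16) = 1/(45979503/16) = 16/45979503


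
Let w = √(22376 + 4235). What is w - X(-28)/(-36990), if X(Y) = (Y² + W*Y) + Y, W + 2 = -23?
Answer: 728/18495 + √26611 ≈ 163.17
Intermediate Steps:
W = -25 (W = -2 - 23 = -25)
X(Y) = Y² - 24*Y (X(Y) = (Y² - 25*Y) + Y = Y² - 24*Y)
w = √26611 ≈ 163.13
w - X(-28)/(-36990) = √26611 - (-28*(-24 - 28))/(-36990) = √26611 - (-28*(-52))*(-1)/36990 = √26611 - 1456*(-1)/36990 = √26611 - 1*(-728/18495) = √26611 + 728/18495 = 728/18495 + √26611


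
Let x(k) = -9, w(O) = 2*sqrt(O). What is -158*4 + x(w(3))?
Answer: -641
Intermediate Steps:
-158*4 + x(w(3)) = -158*4 - 9 = -632 - 9 = -641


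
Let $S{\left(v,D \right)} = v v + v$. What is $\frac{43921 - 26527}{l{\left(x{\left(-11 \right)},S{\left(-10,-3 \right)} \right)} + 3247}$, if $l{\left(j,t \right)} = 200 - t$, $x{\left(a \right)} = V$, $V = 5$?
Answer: $\frac{5798}{1119} \approx 5.1814$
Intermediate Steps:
$x{\left(a \right)} = 5$
$S{\left(v,D \right)} = v + v^{2}$ ($S{\left(v,D \right)} = v^{2} + v = v + v^{2}$)
$\frac{43921 - 26527}{l{\left(x{\left(-11 \right)},S{\left(-10,-3 \right)} \right)} + 3247} = \frac{43921 - 26527}{\left(200 - - 10 \left(1 - 10\right)\right) + 3247} = \frac{17394}{\left(200 - \left(-10\right) \left(-9\right)\right) + 3247} = \frac{17394}{\left(200 - 90\right) + 3247} = \frac{17394}{110 + 3247} = \frac{17394}{3357} = 17394 \cdot \frac{1}{3357} = \frac{5798}{1119}$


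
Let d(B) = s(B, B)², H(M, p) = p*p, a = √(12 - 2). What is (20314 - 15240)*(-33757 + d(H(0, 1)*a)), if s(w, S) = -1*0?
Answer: -171283018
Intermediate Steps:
s(w, S) = 0
a = √10 ≈ 3.1623
H(M, p) = p²
d(B) = 0 (d(B) = 0² = 0)
(20314 - 15240)*(-33757 + d(H(0, 1)*a)) = (20314 - 15240)*(-33757 + 0) = 5074*(-33757) = -171283018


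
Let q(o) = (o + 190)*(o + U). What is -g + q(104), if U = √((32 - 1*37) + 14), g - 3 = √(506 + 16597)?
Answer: 31455 - √17103 ≈ 31324.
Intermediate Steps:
g = 3 + √17103 (g = 3 + √(506 + 16597) = 3 + √17103 ≈ 133.78)
U = 3 (U = √((32 - 37) + 14) = √(-5 + 14) = √9 = 3)
q(o) = (3 + o)*(190 + o) (q(o) = (o + 190)*(o + 3) = (190 + o)*(3 + o) = (3 + o)*(190 + o))
-g + q(104) = -(3 + √17103) + (570 + 104² + 193*104) = (-3 - √17103) + (570 + 10816 + 20072) = (-3 - √17103) + 31458 = 31455 - √17103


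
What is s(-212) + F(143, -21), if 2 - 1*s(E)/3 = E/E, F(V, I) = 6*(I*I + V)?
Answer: 3507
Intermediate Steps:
F(V, I) = 6*V + 6*I² (F(V, I) = 6*(I² + V) = 6*(V + I²) = 6*V + 6*I²)
s(E) = 3 (s(E) = 6 - 3*E/E = 6 - 3*1 = 6 - 3 = 3)
s(-212) + F(143, -21) = 3 + (6*143 + 6*(-21)²) = 3 + (858 + 6*441) = 3 + (858 + 2646) = 3 + 3504 = 3507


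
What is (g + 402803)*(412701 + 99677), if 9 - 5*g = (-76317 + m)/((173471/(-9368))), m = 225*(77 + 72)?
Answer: 178806539633514544/867355 ≈ 2.0615e+11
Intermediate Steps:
m = 33525 (m = 225*149 = 33525)
g = -399314217/867355 (g = 9/5 - (-76317 + 33525)/(5*(173471/(-9368))) = 9/5 - (-42792)/(5*(173471*(-1/9368))) = 9/5 - (-42792)/(5*(-173471/9368)) = 9/5 - (-42792)*(-9368)/(5*173471) = 9/5 - 1/5*400875456/173471 = 9/5 - 400875456/867355 = -399314217/867355 ≈ -460.38)
(g + 402803)*(412701 + 99677) = (-399314217/867355 + 402803)*(412701 + 99677) = (348973881848/867355)*512378 = 178806539633514544/867355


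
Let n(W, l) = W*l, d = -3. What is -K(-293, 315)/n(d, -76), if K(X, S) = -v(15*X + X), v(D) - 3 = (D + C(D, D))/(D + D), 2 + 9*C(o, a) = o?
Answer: 150017/9619776 ≈ 0.015595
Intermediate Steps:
C(o, a) = -2/9 + o/9
v(D) = 3 + (-2/9 + 10*D/9)/(2*D) (v(D) = 3 + (D + (-2/9 + D/9))/(D + D) = 3 + (-2/9 + 10*D/9)/((2*D)) = 3 + (-2/9 + 10*D/9)*(1/(2*D)) = 3 + (-2/9 + 10*D/9)/(2*D))
K(X, S) = -(-1 + 512*X)/(144*X) (K(X, S) = -(-1 + 32*(15*X + X))/(9*(15*X + X)) = -(-1 + 32*(16*X))/(9*(16*X)) = -1/(16*X)*(-1 + 512*X)/9 = -(-1 + 512*X)/(144*X))
-K(-293, 315)/n(d, -76) = -(1/144)*(1 - 512*(-293))/(-293)/((-3*(-76))) = -(1/144)*(-1/293)*(1 + 150016)/228 = -(1/144)*(-1/293)*150017/228 = -(-150017)/(42192*228) = -1*(-150017/9619776) = 150017/9619776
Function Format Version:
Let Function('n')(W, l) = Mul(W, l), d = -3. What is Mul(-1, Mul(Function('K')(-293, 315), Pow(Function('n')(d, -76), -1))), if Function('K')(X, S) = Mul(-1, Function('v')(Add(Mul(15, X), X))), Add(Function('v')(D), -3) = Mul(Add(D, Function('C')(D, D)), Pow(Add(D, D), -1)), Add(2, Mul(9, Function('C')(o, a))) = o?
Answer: Rational(150017, 9619776) ≈ 0.015595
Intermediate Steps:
Function('C')(o, a) = Add(Rational(-2, 9), Mul(Rational(1, 9), o))
Function('v')(D) = Add(3, Mul(Rational(1, 2), Pow(D, -1), Add(Rational(-2, 9), Mul(Rational(10, 9), D)))) (Function('v')(D) = Add(3, Mul(Add(D, Add(Rational(-2, 9), Mul(Rational(1, 9), D))), Pow(Add(D, D), -1))) = Add(3, Mul(Add(Rational(-2, 9), Mul(Rational(10, 9), D)), Pow(Mul(2, D), -1))) = Add(3, Mul(Add(Rational(-2, 9), Mul(Rational(10, 9), D)), Mul(Rational(1, 2), Pow(D, -1)))) = Add(3, Mul(Rational(1, 2), Pow(D, -1), Add(Rational(-2, 9), Mul(Rational(10, 9), D)))))
Function('K')(X, S) = Mul(Rational(-1, 144), Pow(X, -1), Add(-1, Mul(512, X))) (Function('K')(X, S) = Mul(-1, Mul(Rational(1, 9), Pow(Add(Mul(15, X), X), -1), Add(-1, Mul(32, Add(Mul(15, X), X))))) = Mul(-1, Mul(Rational(1, 9), Pow(Mul(16, X), -1), Add(-1, Mul(32, Mul(16, X))))) = Mul(-1, Mul(Rational(1, 9), Mul(Rational(1, 16), Pow(X, -1)), Add(-1, Mul(512, X)))) = Mul(-1, Mul(Rational(1, 144), Pow(X, -1), Add(-1, Mul(512, X)))) = Mul(Rational(-1, 144), Pow(X, -1), Add(-1, Mul(512, X))))
Mul(-1, Mul(Function('K')(-293, 315), Pow(Function('n')(d, -76), -1))) = Mul(-1, Mul(Mul(Rational(1, 144), Pow(-293, -1), Add(1, Mul(-512, -293))), Pow(Mul(-3, -76), -1))) = Mul(-1, Mul(Mul(Rational(1, 144), Rational(-1, 293), Add(1, 150016)), Pow(228, -1))) = Mul(-1, Mul(Mul(Rational(1, 144), Rational(-1, 293), 150017), Rational(1, 228))) = Mul(-1, Mul(Rational(-150017, 42192), Rational(1, 228))) = Mul(-1, Rational(-150017, 9619776)) = Rational(150017, 9619776)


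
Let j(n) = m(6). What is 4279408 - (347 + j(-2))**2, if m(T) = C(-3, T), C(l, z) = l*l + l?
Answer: 4154799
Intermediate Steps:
C(l, z) = l + l**2 (C(l, z) = l**2 + l = l + l**2)
m(T) = 6 (m(T) = -3*(1 - 3) = -3*(-2) = 6)
j(n) = 6
4279408 - (347 + j(-2))**2 = 4279408 - (347 + 6)**2 = 4279408 - 1*353**2 = 4279408 - 1*124609 = 4279408 - 124609 = 4154799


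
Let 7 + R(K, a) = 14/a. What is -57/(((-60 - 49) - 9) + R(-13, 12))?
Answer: 342/743 ≈ 0.46030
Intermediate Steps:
R(K, a) = -7 + 14/a
-57/(((-60 - 49) - 9) + R(-13, 12)) = -57/(((-60 - 49) - 9) + (-7 + 14/12)) = -57/((-109 - 9) + (-7 + 14*(1/12))) = -57/(-118 + (-7 + 7/6)) = -57/(-118 - 35/6) = -57/(-743/6) = -6/743*(-57) = 342/743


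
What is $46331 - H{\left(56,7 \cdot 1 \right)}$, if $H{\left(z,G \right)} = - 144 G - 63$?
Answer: $47402$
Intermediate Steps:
$H{\left(z,G \right)} = -63 - 144 G$
$46331 - H{\left(56,7 \cdot 1 \right)} = 46331 - \left(-63 - 144 \cdot 7 \cdot 1\right) = 46331 - \left(-63 - 1008\right) = 46331 - -1071 = 46331 + 1071 = 47402$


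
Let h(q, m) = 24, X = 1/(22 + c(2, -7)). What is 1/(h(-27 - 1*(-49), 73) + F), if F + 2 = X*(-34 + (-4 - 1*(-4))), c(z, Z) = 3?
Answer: 25/516 ≈ 0.048450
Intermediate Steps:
X = 1/25 (X = 1/(22 + 3) = 1/25 ≈ 0.040000)
F = -84/25 (F = -2 + (-34 + (-4 - 1*(-4)))/25 = -2 + (-34 + (-4 + 4))/25 = -2 + (-34 + 0)/25 = -2 + (1/25)*(-34) = -2 - 34/25 = -84/25 ≈ -3.3600)
1/(h(-27 - 1*(-49), 73) + F) = 1/(24 - 84/25) = 1/(516/25) = 25/516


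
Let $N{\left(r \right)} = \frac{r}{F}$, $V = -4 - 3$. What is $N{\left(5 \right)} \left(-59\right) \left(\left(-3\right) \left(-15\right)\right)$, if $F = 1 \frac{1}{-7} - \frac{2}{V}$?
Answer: $-92925$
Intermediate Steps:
$V = -7$ ($V = -4 - 3 = -7$)
$F = \frac{1}{7}$ ($F = 1 \frac{1}{-7} - \frac{2}{-7} = 1 \left(- \frac{1}{7}\right) - - \frac{2}{7} = - \frac{1}{7} + \frac{2}{7} = \frac{1}{7} \approx 0.14286$)
$N{\left(r \right)} = 7 r$ ($N{\left(r \right)} = r \frac{1}{\frac{1}{7}} = r 7 = 7 r$)
$N{\left(5 \right)} \left(-59\right) \left(\left(-3\right) \left(-15\right)\right) = 7 \cdot 5 \left(-59\right) \left(\left(-3\right) \left(-15\right)\right) = 35 \left(-59\right) 45 = \left(-2065\right) 45 = -92925$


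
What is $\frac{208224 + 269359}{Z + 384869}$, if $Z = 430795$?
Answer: $\frac{477583}{815664} \approx 0.58551$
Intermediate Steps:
$\frac{208224 + 269359}{Z + 384869} = \frac{208224 + 269359}{430795 + 384869} = \frac{477583}{815664}$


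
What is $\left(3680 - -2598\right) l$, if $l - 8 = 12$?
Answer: $125560$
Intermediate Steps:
$l = 20$ ($l = 8 + 12 = 20$)
$\left(3680 - -2598\right) l = \left(3680 - -2598\right) 20 = \left(3680 + 2598\right) 20 = 6278 \cdot 20 = 125560$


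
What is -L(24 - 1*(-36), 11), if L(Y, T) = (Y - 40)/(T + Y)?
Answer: -20/71 ≈ -0.28169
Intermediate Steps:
L(Y, T) = (-40 + Y)/(T + Y)
-L(24 - 1*(-36), 11) = -(-40 + (24 - 1*(-36)))/(11 + (24 - 1*(-36))) = -(-40 + (24 + 36))/(11 + (24 + 36)) = -(-40 + 60)/(11 + 60) = -20/71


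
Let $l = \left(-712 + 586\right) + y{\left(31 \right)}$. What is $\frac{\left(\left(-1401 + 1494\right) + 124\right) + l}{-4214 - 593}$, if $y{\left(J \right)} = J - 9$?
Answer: $- \frac{113}{4807} \approx -0.023507$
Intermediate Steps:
$y{\left(J \right)} = -9 + J$ ($y{\left(J \right)} = J - 9 = -9 + J$)
$l = -104$ ($l = \left(-712 + 586\right) + \left(-9 + 31\right) = -126 + 22 = -104$)
$\frac{\left(\left(-1401 + 1494\right) + 124\right) + l}{-4214 - 593} = \frac{\left(\left(-1401 + 1494\right) + 124\right) - 104}{-4214 - 593} = \frac{\left(93 + 124\right) - 104}{-4807} = \left(217 - 104\right) \left(- \frac{1}{4807}\right) = 113 \left(- \frac{1}{4807}\right) = - \frac{113}{4807}$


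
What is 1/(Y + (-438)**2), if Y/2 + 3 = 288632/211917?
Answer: 211917/40654310710 ≈ 5.2127e-6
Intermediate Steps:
Y = -694238/211917 (Y = -6 + 2*(288632/211917) = -6 + 577264/211917 = -694238/211917 ≈ -3.2760)
1/(Y + (-438)**2) = 1/(-694238/211917 + (-438)**2) = 1/(-694238/211917 + 191844) = 1/(40654310710/211917) = 211917/40654310710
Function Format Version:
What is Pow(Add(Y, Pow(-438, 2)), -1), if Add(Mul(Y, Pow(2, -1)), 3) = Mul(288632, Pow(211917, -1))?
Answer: Rational(211917, 40654310710) ≈ 5.2127e-6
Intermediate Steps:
Y = Rational(-694238, 211917) (Y = Add(-6, Mul(2, Mul(288632, Pow(211917, -1)))) = Add(-6, Mul(2, Mul(288632, Rational(1, 211917)))) = Add(-6, Mul(2, Rational(288632, 211917))) = Add(-6, Rational(577264, 211917)) = Rational(-694238, 211917) ≈ -3.2760)
Pow(Add(Y, Pow(-438, 2)), -1) = Pow(Add(Rational(-694238, 211917), Pow(-438, 2)), -1) = Pow(Add(Rational(-694238, 211917), 191844), -1) = Pow(Rational(40654310710, 211917), -1) = Rational(211917, 40654310710)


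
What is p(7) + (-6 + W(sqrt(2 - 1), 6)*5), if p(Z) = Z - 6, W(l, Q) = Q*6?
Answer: 175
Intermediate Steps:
W(l, Q) = 6*Q
p(Z) = -6 + Z
p(7) + (-6 + W(sqrt(2 - 1), 6)*5) = (-6 + 7) + (-6 + (6*6)*5) = 1 + (-6 + 36*5) = 1 + (-6 + 180) = 1 + 174 = 175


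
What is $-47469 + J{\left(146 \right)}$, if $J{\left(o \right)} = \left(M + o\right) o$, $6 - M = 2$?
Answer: $-25569$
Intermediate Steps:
$M = 4$ ($M = 6 - 2 = 4$)
$J{\left(o \right)} = o \left(4 + o\right)$ ($J{\left(o \right)} = \left(4 + o\right) o = o \left(4 + o\right)$)
$-47469 + J{\left(146 \right)} = -47469 + 146 \left(4 + 146\right) = -47469 + 146 \cdot 150 = -47469 + 21900 = -25569$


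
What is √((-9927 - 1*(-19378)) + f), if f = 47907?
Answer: √57358 ≈ 239.50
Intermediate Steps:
√((-9927 - 1*(-19378)) + f) = √((-9927 - 1*(-19378)) + 47907) = √((-9927 + 19378) + 47907) = √(9451 + 47907) = √57358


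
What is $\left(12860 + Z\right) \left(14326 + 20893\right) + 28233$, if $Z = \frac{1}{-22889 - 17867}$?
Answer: $\frac{18460208981969}{40756} \approx 4.5294 \cdot 10^{8}$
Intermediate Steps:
$Z = - \frac{1}{40756}$ ($Z = \frac{1}{-40756} = - \frac{1}{40756} \approx -2.4536 \cdot 10^{-5}$)
$\left(12860 + Z\right) \left(14326 + 20893\right) + 28233 = \left(12860 - \frac{1}{40756}\right) \left(14326 + 20893\right) + 28233 = \frac{524122159}{40756} \cdot 35219 + 28233 = \frac{18459058317821}{40756} + 28233 = \frac{18460208981969}{40756}$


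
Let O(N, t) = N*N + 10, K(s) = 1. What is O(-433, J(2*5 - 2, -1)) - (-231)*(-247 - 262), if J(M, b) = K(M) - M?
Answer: 69920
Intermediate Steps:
J(M, b) = 1 - M
O(N, t) = 10 + N² (O(N, t) = N² + 10 = 10 + N²)
O(-433, J(2*5 - 2, -1)) - (-231)*(-247 - 262) = (10 + (-433)²) - (-231)*(-247 - 262) = (10 + 187489) - (-231)*(-509) = 187499 - 1*117579 = 187499 - 117579 = 69920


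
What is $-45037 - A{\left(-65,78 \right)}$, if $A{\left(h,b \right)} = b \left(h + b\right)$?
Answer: $-46051$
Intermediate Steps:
$A{\left(h,b \right)} = b \left(b + h\right)$
$-45037 - A{\left(-65,78 \right)} = -45037 - 78 \left(78 - 65\right) = -45037 - 78 \cdot 13 = -45037 - 1014 = -46051$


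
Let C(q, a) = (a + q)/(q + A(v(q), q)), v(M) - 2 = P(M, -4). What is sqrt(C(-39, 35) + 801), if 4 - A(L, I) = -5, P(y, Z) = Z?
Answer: sqrt(180255)/15 ≈ 28.304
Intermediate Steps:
v(M) = -2 (v(M) = 2 - 4 = -2)
A(L, I) = 9 (A(L, I) = 4 - 1*(-5) = 4 + 5 = 9)
C(q, a) = (a + q)/(9 + q) (C(q, a) = (a + q)/(q + 9) = (a + q)/(9 + q))
sqrt(C(-39, 35) + 801) = sqrt((35 - 39)/(9 - 39) + 801) = sqrt(-4/(-30) + 801) = sqrt(-1/30*(-4) + 801) = sqrt(2/15 + 801) = sqrt(12017/15) = sqrt(180255)/15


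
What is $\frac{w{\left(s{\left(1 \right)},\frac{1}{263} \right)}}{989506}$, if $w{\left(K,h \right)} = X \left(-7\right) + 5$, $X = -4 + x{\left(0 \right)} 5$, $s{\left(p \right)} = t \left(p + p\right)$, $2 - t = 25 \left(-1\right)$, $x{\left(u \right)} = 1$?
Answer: $- \frac{1}{494753} \approx -2.0212 \cdot 10^{-6}$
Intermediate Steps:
$t = 27$ ($t = 2 - 25 \left(-1\right) = 2 - -25 = 2 + 25 = 27$)
$s{\left(p \right)} = 54 p$ ($s{\left(p \right)} = 27 \left(p + p\right) = 27 \cdot 2 p = 54 p$)
$X = 1$ ($X = -4 + 1 \cdot 5 = -4 + 5 = 1$)
$w{\left(K,h \right)} = -2$ ($w{\left(K,h \right)} = 1 \left(-7\right) + 5 = -7 + 5 = -2$)
$\frac{w{\left(s{\left(1 \right)},\frac{1}{263} \right)}}{989506} = - \frac{2}{989506} = \left(-2\right) \frac{1}{989506} = - \frac{1}{494753}$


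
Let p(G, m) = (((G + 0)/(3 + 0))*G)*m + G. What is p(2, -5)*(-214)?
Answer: 2996/3 ≈ 998.67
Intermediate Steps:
p(G, m) = G + m*G²/3 (p(G, m) = ((G/3)*G)*m + G = (G²/3)*m + G = m*G²/3 + G = G + m*G²/3)
p(2, -5)*(-214) = ((⅓)*2*(3 + 2*(-5)))*(-214) = ((⅓)*2*(3 - 10))*(-214) = ((⅓)*2*(-7))*(-214) = -14/3*(-214) = 2996/3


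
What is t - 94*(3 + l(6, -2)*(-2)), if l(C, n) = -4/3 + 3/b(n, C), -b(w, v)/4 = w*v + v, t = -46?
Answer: -3331/6 ≈ -555.17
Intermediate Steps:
b(w, v) = -4*v - 4*v*w (b(w, v) = -4*(w*v + v) = -4*(v*w + v) = -4*(v + v*w) = -4*v - 4*v*w)
l(C, n) = -4/3 - 3/(4*C*(1 + n)) (l(C, n) = -4/3 + 3/((-4*C*(1 + n))) = -4*⅓ + 3*(-1/(4*C*(1 + n))) = -4/3 - 3/(4*C*(1 + n)))
t - 94*(3 + l(6, -2)*(-2)) = -46 - 94*(3 + ((1/12)*(-9 - 16*6*(1 - 2))/(6*(1 - 2)))*(-2)) = -46 - 94*(3 + ((1/12)*(⅙)*(-9 - 16*6*(-1))/(-1))*(-2)) = -46 - 94*(3 + ((1/12)*(⅙)*(-1)*(-9 + 96))*(-2)) = -46 - 94*(3 + ((1/12)*(⅙)*(-1)*87)*(-2)) = -46 - 94*(3 - 29/24*(-2)) = -46 - 94*(3 + 29/12) = -46 - 94*65/12 = -46 - 3055/6 = -3331/6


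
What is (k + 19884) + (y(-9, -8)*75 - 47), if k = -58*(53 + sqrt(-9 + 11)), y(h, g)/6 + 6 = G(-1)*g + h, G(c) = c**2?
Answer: 6413 - 58*sqrt(2) ≈ 6331.0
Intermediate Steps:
y(h, g) = -36 + 6*g + 6*h (y(h, g) = -36 + 6*((-1)**2*g + h) = -36 + 6*(1*g + h) = -36 + 6*(g + h) = -36 + (6*g + 6*h) = -36 + 6*g + 6*h)
k = -3074 - 58*sqrt(2) (k = -58*(53 + sqrt(2)) = -3074 - 58*sqrt(2) ≈ -3156.0)
(k + 19884) + (y(-9, -8)*75 - 47) = ((-3074 - 58*sqrt(2)) + 19884) + ((-36 + 6*(-8) + 6*(-9))*75 - 47) = (16810 - 58*sqrt(2)) + ((-36 - 48 - 54)*75 - 47) = (16810 - 58*sqrt(2)) + (-138*75 - 47) = (16810 - 58*sqrt(2)) + (-10350 - 47) = (16810 - 58*sqrt(2)) - 10397 = 6413 - 58*sqrt(2)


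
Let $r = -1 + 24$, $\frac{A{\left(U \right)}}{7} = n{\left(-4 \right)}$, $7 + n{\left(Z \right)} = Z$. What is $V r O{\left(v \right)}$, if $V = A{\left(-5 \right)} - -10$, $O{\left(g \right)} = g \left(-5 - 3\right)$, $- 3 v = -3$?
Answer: $12328$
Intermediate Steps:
$v = 1$ ($v = \left(- \frac{1}{3}\right) \left(-3\right) = 1$)
$n{\left(Z \right)} = -7 + Z$
$A{\left(U \right)} = -77$ ($A{\left(U \right)} = 7 \left(-7 - 4\right) = 7 \left(-11\right) = -77$)
$r = 23$
$O{\left(g \right)} = - 8 g$ ($O{\left(g \right)} = g \left(-8\right) = - 8 g$)
$V = -67$ ($V = -77 - -10 = -77 + 10 = -67$)
$V r O{\left(v \right)} = \left(-67\right) 23 \left(\left(-8\right) 1\right) = \left(-1541\right) \left(-8\right) = 12328$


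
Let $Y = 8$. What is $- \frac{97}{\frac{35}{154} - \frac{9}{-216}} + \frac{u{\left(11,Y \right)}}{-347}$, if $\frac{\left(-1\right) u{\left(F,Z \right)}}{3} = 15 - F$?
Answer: $- \frac{8885124}{24637} \approx -360.64$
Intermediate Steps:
$u{\left(F,Z \right)} = -45 + 3 F$ ($u{\left(F,Z \right)} = - 3 \left(15 - F\right) = -45 + 3 F$)
$- \frac{97}{\frac{35}{154} - \frac{9}{-216}} + \frac{u{\left(11,Y \right)}}{-347} = - \frac{97}{\frac{35}{154} - \frac{9}{-216}} + \frac{-45 + 3 \cdot 11}{-347} = - \frac{97}{35 \cdot \frac{1}{154} - - \frac{1}{24}} + \left(-45 + 33\right) \left(- \frac{1}{347}\right) = - \frac{97}{\frac{5}{22} + \frac{1}{24}} - - \frac{12}{347} = - \frac{97}{\frac{71}{264}} + \frac{12}{347} = \left(-97\right) \frac{264}{71} + \frac{12}{347} = - \frac{25608}{71} + \frac{12}{347} = - \frac{8885124}{24637}$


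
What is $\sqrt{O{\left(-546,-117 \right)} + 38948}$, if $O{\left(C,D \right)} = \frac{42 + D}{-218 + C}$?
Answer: $\frac{\sqrt{5683462277}}{382} \approx 197.35$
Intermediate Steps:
$O{\left(C,D \right)} = \frac{42 + D}{-218 + C}$
$\sqrt{O{\left(-546,-117 \right)} + 38948} = \sqrt{\frac{42 - 117}{-218 - 546} + 38948} = \sqrt{\frac{1}{-764} \left(-75\right) + 38948} = \sqrt{\left(- \frac{1}{764}\right) \left(-75\right) + 38948} = \sqrt{\frac{75}{764} + 38948} = \sqrt{\frac{29756347}{764}} = \frac{\sqrt{5683462277}}{382}$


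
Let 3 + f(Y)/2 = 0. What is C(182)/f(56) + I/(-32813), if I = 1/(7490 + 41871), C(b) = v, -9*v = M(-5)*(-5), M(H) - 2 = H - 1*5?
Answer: 32393649833/43731427311 ≈ 0.74074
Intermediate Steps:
M(H) = -3 + H (M(H) = 2 + (H - 1*5) = 2 + (H - 5) = 2 + (-5 + H) = -3 + H)
f(Y) = -6 (f(Y) = -6 + 2*0 = -6 + 0 = -6)
v = -40/9 (v = -(-3 - 5)*(-5)/9 = -(-8)*(-5)/9 = -1/9*40 = -40/9 ≈ -4.4444)
C(b) = -40/9
I = 1/49361 ≈ 2.0259e-5
C(182)/f(56) + I/(-32813) = -40/9/(-6) + (1/49361)/(-32813) = -40/9*(-1/6) + (1/49361)*(-1/32813) = 20/27 - 1/1619682493 = 32393649833/43731427311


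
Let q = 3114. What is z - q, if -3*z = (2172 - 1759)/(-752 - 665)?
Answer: -13237201/4251 ≈ -3113.9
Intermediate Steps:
z = 413/4251 (z = -(2172 - 1759)/(3*(-752 - 665)) = -413/(3*(-1417)) = -413*(-1)/(3*1417) = -⅓*(-413/1417) = 413/4251 ≈ 0.097154)
z - q = 413/4251 - 1*3114 = 413/4251 - 3114 = -13237201/4251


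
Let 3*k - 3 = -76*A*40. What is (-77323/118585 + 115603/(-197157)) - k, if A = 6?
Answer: 142097232682289/23379862845 ≈ 6077.8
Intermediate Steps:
k = -6079 (k = 1 + (-76*6*40)/3 = 1 + (-456*40)/3 = 1 + (⅓)*(-18240) = 1 - 6080 = -6079)
(-77323/118585 + 115603/(-197157)) - k = (-77323/118585 + 115603/(-197157)) - 1*(-6079) = (-77323*1/118585 + 115603*(-1/197157)) + 6079 = (-77323/118585 - 115603/197157) + 6079 = -28953552466/23379862845 + 6079 = 142097232682289/23379862845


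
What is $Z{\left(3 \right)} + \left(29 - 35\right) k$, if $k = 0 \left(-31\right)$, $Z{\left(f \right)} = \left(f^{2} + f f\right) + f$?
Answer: $21$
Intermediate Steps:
$Z{\left(f \right)} = f + 2 f^{2}$ ($Z{\left(f \right)} = \left(f^{2} + f^{2}\right) + f = 2 f^{2} + f = f + 2 f^{2}$)
$k = 0$
$Z{\left(3 \right)} + \left(29 - 35\right) k = 3 \left(1 + 2 \cdot 3\right) + \left(29 - 35\right) 0 = 3 \left(1 + 6\right) + \left(29 - 35\right) 0 = 3 \cdot 7 - 0 = 21 + 0 = 21$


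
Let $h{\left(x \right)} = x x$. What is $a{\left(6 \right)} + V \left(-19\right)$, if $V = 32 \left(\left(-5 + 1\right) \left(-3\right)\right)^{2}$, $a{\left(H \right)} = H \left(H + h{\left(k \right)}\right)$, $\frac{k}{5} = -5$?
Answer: $-83766$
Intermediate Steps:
$k = -25$ ($k = 5 \left(-5\right) = -25$)
$h{\left(x \right)} = x^{2}$
$a{\left(H \right)} = H \left(625 + H\right)$ ($a{\left(H \right)} = H \left(H + \left(-25\right)^{2}\right) = H \left(H + 625\right) = H \left(625 + H\right)$)
$V = 4608$ ($V = 32 \left(\left(-4\right) \left(-3\right)\right)^{2} = 32 \cdot 12^{2} = 32 \cdot 144 = 4608$)
$a{\left(6 \right)} + V \left(-19\right) = 6 \left(625 + 6\right) + 4608 \left(-19\right) = 6 \cdot 631 - 87552 = 3786 - 87552 = -83766$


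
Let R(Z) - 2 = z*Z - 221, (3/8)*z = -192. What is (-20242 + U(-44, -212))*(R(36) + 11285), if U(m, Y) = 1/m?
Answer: 3280260267/22 ≈ 1.4910e+8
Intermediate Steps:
z = -512 (z = (8/3)*(-192) = -512)
R(Z) = -219 - 512*Z (R(Z) = 2 + (-512*Z - 221) = 2 + (-221 - 512*Z) = -219 - 512*Z)
(-20242 + U(-44, -212))*(R(36) + 11285) = (-20242 + 1/(-44))*((-219 - 512*36) + 11285) = (-20242 - 1/44)*((-219 - 18432) + 11285) = -890649*(-18651 + 11285)/44 = -890649/44*(-7366) = 3280260267/22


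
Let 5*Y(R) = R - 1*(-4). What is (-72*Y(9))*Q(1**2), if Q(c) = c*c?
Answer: -936/5 ≈ -187.20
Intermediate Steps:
Q(c) = c**2
Y(R) = 4/5 + R/5 (Y(R) = (R - 1*(-4))/5 = (R + 4)/5 = (4 + R)/5 = 4/5 + R/5)
(-72*Y(9))*Q(1**2) = (-72*(4/5 + (1/5)*9))*(1**2)**2 = -72*(4/5 + 9/5)*1**2 = -72*13/5*1 = -936/5*1 = -936/5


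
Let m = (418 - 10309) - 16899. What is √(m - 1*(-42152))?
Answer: √15362 ≈ 123.94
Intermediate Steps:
m = -26790 (m = -9891 - 16899 = -26790)
√(m - 1*(-42152)) = √(-26790 - 1*(-42152)) = √(-26790 + 42152) = √15362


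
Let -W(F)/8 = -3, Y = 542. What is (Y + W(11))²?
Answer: 320356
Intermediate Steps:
W(F) = 24 (W(F) = -8*(-3) = 24)
(Y + W(11))² = (542 + 24)² = 566² = 320356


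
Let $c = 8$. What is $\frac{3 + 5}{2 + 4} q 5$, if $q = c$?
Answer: $\frac{160}{3} \approx 53.333$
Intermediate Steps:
$q = 8$
$\frac{3 + 5}{2 + 4} q 5 = \frac{3 + 5}{2 + 4} \cdot 8 \cdot 5 = \frac{8}{6} \cdot 8 \cdot 5 = 8 \cdot \frac{1}{6} \cdot 8 \cdot 5 = \frac{4}{3} \cdot 8 \cdot 5 = \frac{32}{3} \cdot 5 = \frac{160}{3}$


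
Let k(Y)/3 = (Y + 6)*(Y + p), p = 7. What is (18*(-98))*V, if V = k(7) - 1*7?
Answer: -950796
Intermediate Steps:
k(Y) = 3*(6 + Y)*(7 + Y) (k(Y) = 3*((Y + 6)*(Y + 7)) = 3*((6 + Y)*(7 + Y)) = 3*(6 + Y)*(7 + Y))
V = 539 (V = (126 + 3*7**2 + 39*7) - 1*7 = (126 + 3*49 + 273) - 7 = (126 + 147 + 273) - 7 = 546 - 7 = 539)
(18*(-98))*V = (18*(-98))*539 = -1764*539 = -950796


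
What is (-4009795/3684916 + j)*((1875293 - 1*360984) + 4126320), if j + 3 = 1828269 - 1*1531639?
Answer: 6165441969695289773/3684916 ≈ 1.6732e+12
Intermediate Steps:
j = 296627 (j = -3 + (1828269 - 1*1531639) = -3 + (1828269 - 1531639) = -3 + 296630 = 296627)
(-4009795/3684916 + j)*((1875293 - 1*360984) + 4126320) = (-4009795/3684916 + 296627)*((1875293 - 1*360984) + 4126320) = (-4009795*1/3684916 + 296627)*((1875293 - 360984) + 4126320) = (-4009795/3684916 + 296627)*(1514309 + 4126320) = (1093041568537/3684916)*5640629 = 6165441969695289773/3684916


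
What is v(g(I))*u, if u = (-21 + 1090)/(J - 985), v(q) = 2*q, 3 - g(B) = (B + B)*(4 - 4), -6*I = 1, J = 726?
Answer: -6414/259 ≈ -24.764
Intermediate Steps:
I = -1/6 (I = -1/6*1 = -1/6 ≈ -0.16667)
g(B) = 3 (g(B) = 3 - (B + B)*(4 - 4) = 3 - 2*B*0 = 3 - 1*0 = 3 + 0 = 3)
u = -1069/259 (u = (-21 + 1090)/(726 - 985) = 1069/(-259) = 1069*(-1/259) = -1069/259 ≈ -4.1274)
v(g(I))*u = (2*3)*(-1069/259) = 6*(-1069/259) = -6414/259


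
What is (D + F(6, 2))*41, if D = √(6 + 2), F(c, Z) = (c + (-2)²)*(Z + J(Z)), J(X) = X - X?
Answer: 820 + 82*√2 ≈ 935.97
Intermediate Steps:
J(X) = 0
F(c, Z) = Z*(4 + c) (F(c, Z) = (c + (-2)²)*(Z + 0) = (c + 4)*Z = (4 + c)*Z = Z*(4 + c))
D = 2*√2 (D = √8 = 2*√2 ≈ 2.8284)
(D + F(6, 2))*41 = (2*√2 + 2*(4 + 6))*41 = (2*√2 + 2*10)*41 = (2*√2 + 20)*41 = (20 + 2*√2)*41 = 820 + 82*√2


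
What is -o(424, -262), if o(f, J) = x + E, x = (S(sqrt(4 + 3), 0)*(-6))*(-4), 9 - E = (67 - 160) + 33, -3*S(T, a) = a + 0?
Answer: -69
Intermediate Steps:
S(T, a) = -a/3 (S(T, a) = -(a + 0)/3 = -a/3)
E = 69 (E = 9 - ((67 - 160) + 33) = 9 - (-93 + 33) = 9 - 1*(-60) = 9 + 60 = 69)
x = 0 (x = (-1/3*0*(-6))*(-4) = (0*(-6))*(-4) = 0*(-4) = 0)
o(f, J) = 69 (o(f, J) = 0 + 69 = 69)
-o(424, -262) = -1*69 = -69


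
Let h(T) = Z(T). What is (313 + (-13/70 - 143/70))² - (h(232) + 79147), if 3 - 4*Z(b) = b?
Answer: 85696741/4900 ≈ 17489.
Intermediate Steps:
Z(b) = ¾ - b/4
h(T) = ¾ - T/4
(313 + (-13/70 - 143/70))² - (h(232) + 79147) = (313 + (-13/70 - 143/70))² - ((¾ - ¼*232) + 79147) = (313 + (-13*1/70 - 143*1/70))² - ((¾ - 58) + 79147) = (313 + (-13/70 - 143/70))² - (-229/4 + 79147) = (313 - 78/35)² - 1*316359/4 = (10877/35)² - 316359/4 = 118309129/1225 - 316359/4 = 85696741/4900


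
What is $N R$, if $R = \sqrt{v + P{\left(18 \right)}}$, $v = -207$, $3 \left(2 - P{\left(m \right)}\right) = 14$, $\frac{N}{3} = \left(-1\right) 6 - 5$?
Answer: $- 11 i \sqrt{1887} \approx - 477.84 i$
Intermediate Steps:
$N = -33$ ($N = 3 \left(\left(-1\right) 6 - 5\right) = 3 \left(-6 - 5\right) = 3 \left(-11\right) = -33$)
$P{\left(m \right)} = - \frac{8}{3}$ ($P{\left(m \right)} = 2 - \frac{14}{3} = - \frac{8}{3}$)
$R = \frac{i \sqrt{1887}}{3}$ ($R = \sqrt{-207 - \frac{8}{3}} = \sqrt{- \frac{629}{3}} = \frac{i \sqrt{1887}}{3} \approx 14.48 i$)
$N R = - 33 \frac{i \sqrt{1887}}{3} = - 11 i \sqrt{1887}$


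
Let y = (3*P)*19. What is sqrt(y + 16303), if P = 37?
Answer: 2*sqrt(4603) ≈ 135.69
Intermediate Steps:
y = 2109 (y = (3*37)*19 = 111*19 = 2109)
sqrt(y + 16303) = sqrt(2109 + 16303) = sqrt(18412) = 2*sqrt(4603)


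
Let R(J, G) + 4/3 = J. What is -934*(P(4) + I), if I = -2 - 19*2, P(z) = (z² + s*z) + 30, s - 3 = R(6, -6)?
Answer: -102740/3 ≈ -34247.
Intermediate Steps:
R(J, G) = -4/3 + J
s = 23/3 (s = 3 + (-4/3 + 6) = 3 + 14/3 = 23/3 ≈ 7.6667)
P(z) = 30 + z² + 23*z/3 (P(z) = (z² + 23*z/3) + 30 = 30 + z² + 23*z/3)
I = -40 (I = -2 - 38 = -40)
-934*(P(4) + I) = -934*((30 + 4² + (23/3)*4) - 40) = -934*((30 + 16 + 92/3) - 40) = -934*(230/3 - 40) = -934*110/3 = -102740/3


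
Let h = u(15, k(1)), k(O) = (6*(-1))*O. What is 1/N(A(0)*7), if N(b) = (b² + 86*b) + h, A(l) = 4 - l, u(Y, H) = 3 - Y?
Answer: 1/3180 ≈ 0.00031447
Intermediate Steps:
k(O) = -6*O
h = -12 (h = 3 - 1*15 = 3 - 15 = -12)
N(b) = -12 + b² + 86*b (N(b) = (b² + 86*b) - 12 = -12 + b² + 86*b)
1/N(A(0)*7) = 1/(-12 + ((4 - 1*0)*7)² + 86*((4 - 1*0)*7)) = 1/(-12 + ((4 + 0)*7)² + 86*((4 + 0)*7)) = 1/(-12 + (4*7)² + 86*(4*7)) = 1/(-12 + 28² + 86*28) = 1/(-12 + 784 + 2408) = 1/3180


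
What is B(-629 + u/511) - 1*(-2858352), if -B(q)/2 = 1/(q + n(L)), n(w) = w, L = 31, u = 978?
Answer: 435327010111/152300 ≈ 2.8584e+6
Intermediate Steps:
B(q) = -2/(31 + q) (B(q) = -2/(q + 31) = -2/(31 + q))
B(-629 + u/511) - 1*(-2858352) = -2/(31 + (-629 + 978/511)) - 1*(-2858352) = -2/(31 + (-629 + 978*(1/511))) + 2858352 = -2/(31 + (-629 + 978/511)) + 2858352 = -2/(31 - 320441/511) + 2858352 = -2/(-304600/511) + 2858352 = -2*(-511/304600) + 2858352 = 511/152300 + 2858352 = 435327010111/152300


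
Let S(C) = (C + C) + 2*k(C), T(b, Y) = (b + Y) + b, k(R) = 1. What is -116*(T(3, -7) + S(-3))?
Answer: 580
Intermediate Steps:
T(b, Y) = Y + 2*b (T(b, Y) = (Y + b) + b = Y + 2*b)
S(C) = 2 + 2*C (S(C) = (C + C) + 2*1 = 2*C + 2 = 2 + 2*C)
-116*(T(3, -7) + S(-3)) = -116*((-7 + 2*3) + (2 + 2*(-3))) = -116*((-7 + 6) + (2 - 6)) = -116*(-1 - 4) = -116*(-5) = 580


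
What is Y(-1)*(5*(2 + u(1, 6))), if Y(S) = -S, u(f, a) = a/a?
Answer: 15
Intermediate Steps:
u(f, a) = 1
Y(-1)*(5*(2 + u(1, 6))) = (-1*(-1))*(5*(2 + 1)) = 1*(5*3) = 1*15 = 15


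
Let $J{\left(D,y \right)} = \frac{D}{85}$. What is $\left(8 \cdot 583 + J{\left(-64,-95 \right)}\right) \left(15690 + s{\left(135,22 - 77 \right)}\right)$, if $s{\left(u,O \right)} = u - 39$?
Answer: $\frac{6257191536}{85} \approx 7.3614 \cdot 10^{7}$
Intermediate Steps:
$J{\left(D,y \right)} = \frac{D}{85}$ ($J{\left(D,y \right)} = D \frac{1}{85} = \frac{D}{85}$)
$s{\left(u,O \right)} = -39 + u$ ($s{\left(u,O \right)} = u - 39 = -39 + u$)
$\left(8 \cdot 583 + J{\left(-64,-95 \right)}\right) \left(15690 + s{\left(135,22 - 77 \right)}\right) = \left(8 \cdot 583 + \frac{1}{85} \left(-64\right)\right) \left(15690 + \left(-39 + 135\right)\right) = \left(4664 - \frac{64}{85}\right) \left(15690 + 96\right) = \frac{396376}{85} \cdot 15786 = \frac{6257191536}{85}$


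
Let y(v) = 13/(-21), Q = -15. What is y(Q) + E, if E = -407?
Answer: -8560/21 ≈ -407.62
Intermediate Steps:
y(v) = -13/21 (y(v) = 13*(-1/21) = -13/21)
y(Q) + E = -13/21 - 407 = -8560/21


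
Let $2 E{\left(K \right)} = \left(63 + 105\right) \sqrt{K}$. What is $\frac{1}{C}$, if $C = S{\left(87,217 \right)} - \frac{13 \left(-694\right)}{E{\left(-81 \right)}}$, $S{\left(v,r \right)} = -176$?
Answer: $- \frac{25147584}{4446323905} + \frac{1705158 i}{4446323905} \approx -0.0056558 + 0.0003835 i$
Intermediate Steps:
$E{\left(K \right)} = 84 \sqrt{K}$ ($E{\left(K \right)} = \frac{\left(63 + 105\right) \sqrt{K}}{2} = \frac{168 \sqrt{K}}{2} = 84 \sqrt{K}$)
$C = -176 - \frac{4511 i}{378}$ ($C = -176 - \frac{13 \left(-694\right)}{84 \sqrt{-81}} = -176 - - \frac{9022}{84 \cdot 9 i} = -176 - - \frac{9022}{756 i} = -176 - - 9022 \left(- \frac{i}{756}\right) = -176 - \frac{4511 i}{378} \approx -176.0 - 11.934 i$)
$\frac{1}{C} = \frac{1}{-176 - \frac{4511 i}{378}} = \frac{142884 \left(-176 + \frac{4511 i}{378}\right)}{4446323905}$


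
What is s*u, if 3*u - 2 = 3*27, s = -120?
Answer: -3320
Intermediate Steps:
u = 83/3 (u = ⅔ + (3*27)/3 = ⅔ + (⅓)*81 = ⅔ + 27 = 83/3 ≈ 27.667)
s*u = -120*83/3 = -3320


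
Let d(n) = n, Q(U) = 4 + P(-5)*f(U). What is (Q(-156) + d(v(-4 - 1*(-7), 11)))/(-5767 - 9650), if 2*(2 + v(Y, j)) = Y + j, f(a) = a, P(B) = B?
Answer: -263/5139 ≈ -0.051177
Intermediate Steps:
v(Y, j) = -2 + Y/2 + j/2 (v(Y, j) = -2 + (Y + j)/2 = -2 + (Y/2 + j/2) = -2 + Y/2 + j/2)
Q(U) = 4 - 5*U
(Q(-156) + d(v(-4 - 1*(-7), 11)))/(-5767 - 9650) = ((4 - 5*(-156)) + (-2 + (-4 - 1*(-7))/2 + (½)*11))/(-5767 - 9650) = ((4 + 780) + (-2 + (-4 + 7)/2 + 11/2))/(-15417) = (784 + (-2 + (½)*3 + 11/2))*(-1/15417) = (784 + (-2 + 3/2 + 11/2))*(-1/15417) = (784 + 5)*(-1/15417) = 789*(-1/15417) = -263/5139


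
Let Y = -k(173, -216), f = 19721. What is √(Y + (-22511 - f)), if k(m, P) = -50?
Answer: I*√42182 ≈ 205.38*I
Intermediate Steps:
Y = 50 (Y = -1*(-50) = 50)
√(Y + (-22511 - f)) = √(50 + (-22511 - 1*19721)) = √(50 + (-22511 - 19721)) = √(50 - 42232) = √(-42182) = I*√42182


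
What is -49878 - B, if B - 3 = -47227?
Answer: -2654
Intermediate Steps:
B = -47224 (B = 3 - 47227 = -47224)
-49878 - B = -49878 - 1*(-47224) = -49878 + 47224 = -2654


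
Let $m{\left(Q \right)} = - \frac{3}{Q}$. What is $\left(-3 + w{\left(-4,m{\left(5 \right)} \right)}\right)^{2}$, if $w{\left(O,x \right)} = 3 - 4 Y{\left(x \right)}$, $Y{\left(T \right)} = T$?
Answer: $\frac{144}{25} \approx 5.76$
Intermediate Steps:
$w{\left(O,x \right)} = 3 - 4 x$
$\left(-3 + w{\left(-4,m{\left(5 \right)} \right)}\right)^{2} = \left(-3 + \left(3 - 4 \left(- \frac{3}{5}\right)\right)\right)^{2} = \left(-3 + \left(3 - 4 \left(\left(-3\right) \frac{1}{5}\right)\right)\right)^{2} = \left(-3 + \left(3 - - \frac{12}{5}\right)\right)^{2} = \left(-3 + \left(3 + \frac{12}{5}\right)\right)^{2} = \left(-3 + \frac{27}{5}\right)^{2} = \left(\frac{12}{5}\right)^{2} = \frac{144}{25}$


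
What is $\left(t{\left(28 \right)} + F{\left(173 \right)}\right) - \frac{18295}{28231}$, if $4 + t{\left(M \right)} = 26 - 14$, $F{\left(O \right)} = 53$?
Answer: $\frac{1703796}{28231} \approx 60.352$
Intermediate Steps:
$t{\left(M \right)} = 8$ ($t{\left(M \right)} = -4 + \left(26 - 14\right) = -4 + 12 = 8$)
$\left(t{\left(28 \right)} + F{\left(173 \right)}\right) - \frac{18295}{28231} = \left(8 + 53\right) - \frac{18295}{28231} = 61 - \frac{18295}{28231} = \frac{1703796}{28231}$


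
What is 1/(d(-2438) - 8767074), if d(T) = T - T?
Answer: -1/8767074 ≈ -1.1406e-7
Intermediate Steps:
d(T) = 0
1/(d(-2438) - 8767074) = 1/(0 - 8767074) = 1/(-8767074) = -1/8767074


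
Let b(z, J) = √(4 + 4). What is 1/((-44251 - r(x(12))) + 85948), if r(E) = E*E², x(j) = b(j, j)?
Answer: 41697/1738639297 + 16*√2/1738639297 ≈ 2.3996e-5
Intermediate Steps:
b(z, J) = 2*√2 (b(z, J) = √8 = 2*√2)
x(j) = 2*√2
r(E) = E³
1/((-44251 - r(x(12))) + 85948) = 1/((-44251 - (2*√2)³) + 85948) = 1/((-44251 - 16*√2) + 85948) = 1/(41697 - 16*√2)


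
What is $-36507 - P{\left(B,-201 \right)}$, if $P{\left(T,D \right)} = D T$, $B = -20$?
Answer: $-40527$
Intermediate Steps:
$-36507 - P{\left(B,-201 \right)} = -36507 - \left(-201\right) \left(-20\right) = -36507 - 4020 = -40527$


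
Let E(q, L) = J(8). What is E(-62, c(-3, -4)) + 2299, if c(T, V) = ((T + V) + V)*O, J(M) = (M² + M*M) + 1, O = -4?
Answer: 2428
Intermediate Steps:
J(M) = 1 + 2*M² (J(M) = (M² + M²) + 1 = 2*M² + 1 = 1 + 2*M²)
c(T, V) = -8*V - 4*T (c(T, V) = ((T + V) + V)*(-4) = (T + 2*V)*(-4) = -8*V - 4*T)
E(q, L) = 129 (E(q, L) = 1 + 2*8² = 1 + 2*64 = 1 + 128 = 129)
E(-62, c(-3, -4)) + 2299 = 129 + 2299 = 2428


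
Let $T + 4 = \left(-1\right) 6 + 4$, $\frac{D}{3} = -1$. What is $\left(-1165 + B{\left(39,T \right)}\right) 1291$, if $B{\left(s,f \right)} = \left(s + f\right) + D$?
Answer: $-1465285$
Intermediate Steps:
$D = -3$ ($D = 3 \left(-1\right) = -3$)
$T = -6$ ($T = -4 + \left(\left(-1\right) 6 + 4\right) = -4 + \left(-6 + 4\right) = -4 - 2 = -6$)
$B{\left(s,f \right)} = -3 + f + s$ ($B{\left(s,f \right)} = \left(s + f\right) - 3 = \left(f + s\right) - 3 = -3 + f + s$)
$\left(-1165 + B{\left(39,T \right)}\right) 1291 = \left(-1165 - -30\right) 1291 = \left(-1165 + 30\right) 1291 = \left(-1135\right) 1291 = -1465285$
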